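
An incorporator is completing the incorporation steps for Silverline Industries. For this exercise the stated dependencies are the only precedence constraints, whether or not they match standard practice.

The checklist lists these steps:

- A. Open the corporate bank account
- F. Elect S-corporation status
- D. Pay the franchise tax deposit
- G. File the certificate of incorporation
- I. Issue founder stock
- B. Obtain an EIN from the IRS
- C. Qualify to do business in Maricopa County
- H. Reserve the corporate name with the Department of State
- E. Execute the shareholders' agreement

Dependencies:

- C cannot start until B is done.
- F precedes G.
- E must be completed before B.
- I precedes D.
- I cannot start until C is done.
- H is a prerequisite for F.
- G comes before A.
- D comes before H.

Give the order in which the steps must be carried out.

E, B, C, I, D, H, F, G, A

Only E has no prerequisites, so it is first.
B needed E, now all done → B.
Next only C has its prerequisites met → C.
I is the only step now ready → I.
D is the only step now ready → D.
H needed D, now all done → H.
That leaves F as the only ready step → F.
That leaves G as the only ready step → G.
Next only A has its prerequisites met → A.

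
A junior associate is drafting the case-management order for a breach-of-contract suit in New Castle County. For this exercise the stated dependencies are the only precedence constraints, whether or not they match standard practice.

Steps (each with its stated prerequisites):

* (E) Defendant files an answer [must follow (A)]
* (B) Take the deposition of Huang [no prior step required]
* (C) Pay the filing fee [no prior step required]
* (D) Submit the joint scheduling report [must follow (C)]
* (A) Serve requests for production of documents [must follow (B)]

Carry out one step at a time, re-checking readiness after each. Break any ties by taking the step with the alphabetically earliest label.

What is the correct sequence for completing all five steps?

(B) (A) (C) (D) (E)

Nothing is required for (B) and (C). (B) has the earlier label → (B) first.
(A) and (C) are both available; (A) has the earlier label → (A).
Now (C) and (E) have their prerequisites met. (C) has the earlier label, so (C) next.
(D) now also ready, so the ready set is {(D), (E)}; (D) has the earlier label → (D).
(E) is the only step now ready → (E).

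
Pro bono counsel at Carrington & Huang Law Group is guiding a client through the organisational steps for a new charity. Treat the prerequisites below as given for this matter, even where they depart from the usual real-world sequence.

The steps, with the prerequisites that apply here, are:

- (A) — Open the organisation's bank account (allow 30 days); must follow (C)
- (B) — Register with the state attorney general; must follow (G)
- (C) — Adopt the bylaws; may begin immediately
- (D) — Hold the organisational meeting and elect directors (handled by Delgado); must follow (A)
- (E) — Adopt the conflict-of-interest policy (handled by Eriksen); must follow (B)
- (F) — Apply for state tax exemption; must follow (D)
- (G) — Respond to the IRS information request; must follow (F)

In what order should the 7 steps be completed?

(C), (A), (D), (F), (G), (B), (E)

Only (C) has no prerequisites, so it is first.
(A) needed (C), now all done → (A).
(D) is the only step now ready → (D).
(F) needed (D), now all done → (F).
Next only (G) has its prerequisites met → (G).
That leaves (B) as the only ready step → (B).
(E) needed (B), now all done → (E).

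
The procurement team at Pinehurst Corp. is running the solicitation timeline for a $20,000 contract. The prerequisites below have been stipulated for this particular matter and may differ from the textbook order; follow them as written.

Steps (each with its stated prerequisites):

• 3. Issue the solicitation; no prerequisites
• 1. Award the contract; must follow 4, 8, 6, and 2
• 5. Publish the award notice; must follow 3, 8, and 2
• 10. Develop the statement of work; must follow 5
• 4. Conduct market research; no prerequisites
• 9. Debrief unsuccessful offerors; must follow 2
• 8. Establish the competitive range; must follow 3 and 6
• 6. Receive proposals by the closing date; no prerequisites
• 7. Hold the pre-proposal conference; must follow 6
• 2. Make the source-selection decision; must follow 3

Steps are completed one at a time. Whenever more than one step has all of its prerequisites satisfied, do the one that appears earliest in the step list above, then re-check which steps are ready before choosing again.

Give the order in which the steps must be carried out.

Nothing is required for 3, 4 and 6. 3 is listed earlier → 3 first.
2 now also ready, so the ready set is {4, 6, 2}; 4 is listed earlier → 4.
Ready: 6 and 2. 6 is listed earlier → 6.
Ready: 8, 7 and 2. 8 is listed earlier → 8.
Now 7 and 2 have their prerequisites met. 7 is listed earlier, so 7 next.
Next only 2 has its prerequisites met → 2.
Now 1, 5 and 9 have their prerequisites met. 1 is listed earlier, so 1 next.
5 and 9 are both available; 5 is listed earlier → 5.
10 now also ready, so the ready set is {10, 9}; 10 is listed earlier → 10.
9 needed 2, now all done → 9.

3 → 4 → 6 → 8 → 7 → 2 → 1 → 5 → 10 → 9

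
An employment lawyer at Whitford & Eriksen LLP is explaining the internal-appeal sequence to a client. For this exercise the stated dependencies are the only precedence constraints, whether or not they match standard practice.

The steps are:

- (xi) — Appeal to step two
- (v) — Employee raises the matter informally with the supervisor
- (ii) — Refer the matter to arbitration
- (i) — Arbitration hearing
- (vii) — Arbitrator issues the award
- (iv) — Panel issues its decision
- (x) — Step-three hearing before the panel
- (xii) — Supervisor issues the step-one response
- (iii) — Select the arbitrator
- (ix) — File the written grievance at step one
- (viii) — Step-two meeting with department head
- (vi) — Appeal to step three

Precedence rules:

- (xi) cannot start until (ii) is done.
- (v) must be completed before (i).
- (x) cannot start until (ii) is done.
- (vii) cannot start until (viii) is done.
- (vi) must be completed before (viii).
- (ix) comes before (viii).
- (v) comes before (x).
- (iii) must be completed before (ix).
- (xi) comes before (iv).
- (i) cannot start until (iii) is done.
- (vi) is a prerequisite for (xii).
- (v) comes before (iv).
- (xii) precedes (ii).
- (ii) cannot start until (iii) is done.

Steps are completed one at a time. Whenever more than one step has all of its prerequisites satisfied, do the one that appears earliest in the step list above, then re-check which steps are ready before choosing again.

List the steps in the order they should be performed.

(v), (iii), (i), (ix), (vi), (xii), (ii), (xi), (iv), (x), (viii), (vii)

(v), (iii) and (vi) have no prerequisites; (v) is listed earlier, so (v) is first.
(iii) and (vi) are both available; (iii) is listed earlier → (iii).
Ready: (i), (ix) and (vi). (i) is listed earlier → (i).
Ready: (ix) and (vi). (ix) is listed earlier → (ix).
(vi) is the only step now ready → (vi).
(xii) and (viii) are both available; (xii) is listed earlier → (xii).
Now (ii) and (viii) have their prerequisites met. (ii) is listed earlier, so (ii) next.
(xi), (x) and (viii) are all available; (xi) is listed earlier → (xi).
(iv), (x) and (viii) are all available; (iv) is listed earlier → (iv).
Ready: (x) and (viii). (x) is listed earlier → (x).
That leaves (viii) as the only ready step → (viii).
That leaves (vii) as the only ready step → (vii).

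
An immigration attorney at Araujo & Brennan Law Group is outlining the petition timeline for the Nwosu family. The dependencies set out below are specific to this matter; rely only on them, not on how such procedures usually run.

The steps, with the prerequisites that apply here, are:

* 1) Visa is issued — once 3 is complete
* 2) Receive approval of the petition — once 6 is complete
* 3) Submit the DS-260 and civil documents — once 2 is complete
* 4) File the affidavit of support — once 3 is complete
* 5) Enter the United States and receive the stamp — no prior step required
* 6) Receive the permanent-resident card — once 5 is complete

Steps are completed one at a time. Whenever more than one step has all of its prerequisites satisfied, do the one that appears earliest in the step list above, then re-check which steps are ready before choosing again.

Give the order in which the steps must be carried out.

Only 5 has no prerequisites, so it is first.
6 is the only step now ready → 6.
2 needed 6, now all done → 2.
3 is the only step now ready → 3.
Now 1 and 4 have their prerequisites met. 1 is listed earlier, so 1 next.
Next only 4 has its prerequisites met → 4.

5, 6, 2, 3, 1, 4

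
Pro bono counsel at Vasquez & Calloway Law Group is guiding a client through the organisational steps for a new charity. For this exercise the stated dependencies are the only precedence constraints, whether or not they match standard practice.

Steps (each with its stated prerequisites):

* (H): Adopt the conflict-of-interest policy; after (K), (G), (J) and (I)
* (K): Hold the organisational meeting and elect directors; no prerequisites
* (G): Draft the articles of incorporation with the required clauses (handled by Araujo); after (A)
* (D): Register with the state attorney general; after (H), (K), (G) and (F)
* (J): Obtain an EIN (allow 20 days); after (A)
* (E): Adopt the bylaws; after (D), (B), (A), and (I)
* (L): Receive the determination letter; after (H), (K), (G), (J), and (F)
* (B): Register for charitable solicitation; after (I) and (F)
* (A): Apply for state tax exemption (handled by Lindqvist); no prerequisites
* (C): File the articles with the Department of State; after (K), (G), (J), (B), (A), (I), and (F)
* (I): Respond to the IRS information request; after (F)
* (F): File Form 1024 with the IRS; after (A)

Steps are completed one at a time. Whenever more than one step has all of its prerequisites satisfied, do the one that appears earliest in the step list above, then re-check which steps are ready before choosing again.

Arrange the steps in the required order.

(K) and (A) have no prerequisites; (K) is listed earlier, so (K) is first.
Next only (A) has its prerequisites met → (A).
Ready: (G), (J) and (F). (G) is listed earlier → (G).
Ready: (J) and (F). (J) is listed earlier → (J).
Next only (F) has its prerequisites met → (F).
(I) needed (F), now all done → (I).
Now (H) and (B) have their prerequisites met. (H) is listed earlier, so (H) next.
Now (D), (L) and (B) have their prerequisites met. (D) is listed earlier, so (D) next.
Now (L) and (B) have their prerequisites met. (L) is listed earlier, so (L) next.
(B) needed (I) and (F), now all done → (B).
Ready: (E) and (C). (E) is listed earlier → (E).
(C) needed (K), (G), (J), (B), (A), (I) and (F), now all done → (C).

(K), (A), (G), (J), (F), (I), (H), (D), (L), (B), (E), (C)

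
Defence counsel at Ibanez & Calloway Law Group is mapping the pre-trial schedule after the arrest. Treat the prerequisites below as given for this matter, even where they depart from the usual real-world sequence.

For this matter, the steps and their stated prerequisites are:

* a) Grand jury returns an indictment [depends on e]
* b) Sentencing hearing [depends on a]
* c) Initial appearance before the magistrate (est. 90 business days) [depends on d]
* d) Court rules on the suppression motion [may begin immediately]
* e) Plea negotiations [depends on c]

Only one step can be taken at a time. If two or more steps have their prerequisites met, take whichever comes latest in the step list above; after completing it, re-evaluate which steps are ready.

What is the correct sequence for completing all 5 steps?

d is the only step with nothing outstanding, so it goes first.
That leaves c as the only ready step → c.
e is the only step now ready → e.
Next only a has its prerequisites met → a.
b needed a, now all done → b.

d, c, e, a, b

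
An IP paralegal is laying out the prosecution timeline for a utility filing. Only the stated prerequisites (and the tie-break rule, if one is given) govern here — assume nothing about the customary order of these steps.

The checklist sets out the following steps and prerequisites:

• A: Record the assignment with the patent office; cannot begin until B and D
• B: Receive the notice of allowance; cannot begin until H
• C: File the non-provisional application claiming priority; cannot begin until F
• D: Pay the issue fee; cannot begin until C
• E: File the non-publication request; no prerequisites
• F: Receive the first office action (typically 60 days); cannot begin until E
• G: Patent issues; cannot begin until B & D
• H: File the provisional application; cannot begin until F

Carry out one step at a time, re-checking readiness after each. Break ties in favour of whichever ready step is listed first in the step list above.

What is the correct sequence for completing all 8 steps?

Only E has no prerequisites, so it is first.
Next only F has its prerequisites met → F.
Ready: C and H. C is listed earlier → C.
D now also ready, so the ready set is {D, H}; D is listed earlier → D.
H needed F, now all done → H.
B is the only step now ready → B.
A and G are both available; A is listed earlier → A.
G needed B and D, now all done → G.

E → F → C → D → H → B → A → G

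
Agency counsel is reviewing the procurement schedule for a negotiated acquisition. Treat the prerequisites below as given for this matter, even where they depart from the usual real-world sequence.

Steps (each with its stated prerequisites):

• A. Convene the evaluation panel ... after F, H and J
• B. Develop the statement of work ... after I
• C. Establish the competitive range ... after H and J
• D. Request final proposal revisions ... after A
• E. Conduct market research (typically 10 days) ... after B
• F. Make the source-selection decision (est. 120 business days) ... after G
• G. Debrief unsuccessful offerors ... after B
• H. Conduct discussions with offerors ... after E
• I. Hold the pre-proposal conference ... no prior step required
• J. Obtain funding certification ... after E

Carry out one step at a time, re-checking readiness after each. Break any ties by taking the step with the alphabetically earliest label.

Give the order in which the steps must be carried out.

I has no prerequisites → I first.
That leaves B as the only ready step → B.
Ready: E and G. E has the earlier label → E.
H and J now also ready, so the ready set is {G, H, J}; G has the earlier label → G.
Ready: F, H and J. F has the earlier label → F.
H and J are both available; H has the earlier label → H.
Next only J has its prerequisites met → J.
A and C are both available; A has the earlier label → A.
C and D are both available; C has the earlier label → C.
D is the only step now ready → D.

I B E G F H J A C D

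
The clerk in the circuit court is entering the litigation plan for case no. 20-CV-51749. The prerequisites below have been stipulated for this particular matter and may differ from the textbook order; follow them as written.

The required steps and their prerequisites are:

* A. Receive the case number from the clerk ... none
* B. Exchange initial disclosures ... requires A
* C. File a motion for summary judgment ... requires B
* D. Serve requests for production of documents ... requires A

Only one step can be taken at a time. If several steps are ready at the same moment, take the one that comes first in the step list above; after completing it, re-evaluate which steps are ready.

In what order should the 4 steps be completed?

A, B, C, D

Only A has no prerequisites, so it is first.
Now B and D have their prerequisites met. B is listed earlier, so B next.
Now C and D have their prerequisites met. C is listed earlier, so C next.
D needed A, now all done → D.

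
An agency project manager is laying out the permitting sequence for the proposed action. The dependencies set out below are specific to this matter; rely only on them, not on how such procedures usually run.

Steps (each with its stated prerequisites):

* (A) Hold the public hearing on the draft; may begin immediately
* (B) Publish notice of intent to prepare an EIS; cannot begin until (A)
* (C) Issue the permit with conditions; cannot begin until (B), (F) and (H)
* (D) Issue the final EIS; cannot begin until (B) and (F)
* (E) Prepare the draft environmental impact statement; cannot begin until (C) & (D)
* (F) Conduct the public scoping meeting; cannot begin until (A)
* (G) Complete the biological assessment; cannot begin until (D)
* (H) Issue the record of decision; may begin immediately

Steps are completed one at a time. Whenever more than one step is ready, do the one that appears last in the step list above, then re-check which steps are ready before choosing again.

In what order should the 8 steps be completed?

(H) (A) (F) (B) (D) (G) (C) (E)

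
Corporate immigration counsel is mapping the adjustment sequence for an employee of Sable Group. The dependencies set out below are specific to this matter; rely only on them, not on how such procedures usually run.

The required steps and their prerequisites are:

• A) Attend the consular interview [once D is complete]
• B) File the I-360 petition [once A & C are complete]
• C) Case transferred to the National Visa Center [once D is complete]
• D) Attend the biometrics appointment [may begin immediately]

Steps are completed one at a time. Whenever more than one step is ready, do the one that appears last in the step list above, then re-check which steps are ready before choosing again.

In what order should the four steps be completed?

D → C → A → B

D is the only step with nothing outstanding, so it goes first.
C and A are both available; C is listed later → C.
A is the only step now ready → A.
B is the only step now ready → B.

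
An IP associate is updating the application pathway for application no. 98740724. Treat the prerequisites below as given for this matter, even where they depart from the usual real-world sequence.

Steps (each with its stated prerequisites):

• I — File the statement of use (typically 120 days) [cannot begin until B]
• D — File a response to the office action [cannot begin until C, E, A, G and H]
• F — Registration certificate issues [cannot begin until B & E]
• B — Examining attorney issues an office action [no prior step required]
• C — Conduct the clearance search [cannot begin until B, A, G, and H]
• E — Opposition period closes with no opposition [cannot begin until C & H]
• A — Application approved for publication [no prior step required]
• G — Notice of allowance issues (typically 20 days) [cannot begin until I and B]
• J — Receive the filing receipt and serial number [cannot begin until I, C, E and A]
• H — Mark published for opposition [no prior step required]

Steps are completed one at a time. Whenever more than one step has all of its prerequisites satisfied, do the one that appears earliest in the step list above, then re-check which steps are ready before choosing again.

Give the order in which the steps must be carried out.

B, I, A, G, H, C, E, D, F, J

Nothing is required for B, A and H. B is listed earlier → B first.
Now I, A and H have their prerequisites met. I is listed earlier, so I next.
Ready: A, G and H. A is listed earlier → A.
G and H are both available; G is listed earlier → G.
H is the only step now ready → H.
Next only C has its prerequisites met → C.
E needed C and H, now all done → E.
Now D, F and J have their prerequisites met. D is listed earlier, so D next.
Now F and J have their prerequisites met. F is listed earlier, so F next.
J needed I, C, E and A, now all done → J.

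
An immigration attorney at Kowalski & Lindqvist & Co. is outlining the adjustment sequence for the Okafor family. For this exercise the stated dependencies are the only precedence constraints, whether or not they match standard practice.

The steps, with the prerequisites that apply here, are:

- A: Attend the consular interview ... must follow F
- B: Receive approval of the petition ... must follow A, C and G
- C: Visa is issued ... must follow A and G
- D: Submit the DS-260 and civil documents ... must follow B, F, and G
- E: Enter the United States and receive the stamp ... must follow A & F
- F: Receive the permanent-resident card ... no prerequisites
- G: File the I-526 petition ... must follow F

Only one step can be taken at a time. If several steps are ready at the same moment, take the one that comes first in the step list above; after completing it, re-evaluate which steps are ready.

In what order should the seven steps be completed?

F is the only step with nothing outstanding, so it goes first.
Ready: A and G. A is listed earlier → A.
E now also ready, so the ready set is {E, G}; E is listed earlier → E.
G is the only step now ready → G.
C is the only step now ready → C.
That leaves B as the only ready step → B.
D is the only step now ready → D.

F, A, E, G, C, B, D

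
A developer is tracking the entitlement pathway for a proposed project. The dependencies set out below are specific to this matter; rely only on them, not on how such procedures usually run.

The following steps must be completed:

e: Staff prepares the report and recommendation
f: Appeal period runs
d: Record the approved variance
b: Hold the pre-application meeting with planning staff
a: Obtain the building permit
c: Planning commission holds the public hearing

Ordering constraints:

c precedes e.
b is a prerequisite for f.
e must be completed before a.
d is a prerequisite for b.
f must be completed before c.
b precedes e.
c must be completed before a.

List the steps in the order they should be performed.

d → b → f → c → e → a

Only d has no prerequisites, so it is first.
b needed d, now all done → b.
That leaves f as the only ready step → f.
c needed f, now all done → c.
That leaves e as the only ready step → e.
a needed e and c, now all done → a.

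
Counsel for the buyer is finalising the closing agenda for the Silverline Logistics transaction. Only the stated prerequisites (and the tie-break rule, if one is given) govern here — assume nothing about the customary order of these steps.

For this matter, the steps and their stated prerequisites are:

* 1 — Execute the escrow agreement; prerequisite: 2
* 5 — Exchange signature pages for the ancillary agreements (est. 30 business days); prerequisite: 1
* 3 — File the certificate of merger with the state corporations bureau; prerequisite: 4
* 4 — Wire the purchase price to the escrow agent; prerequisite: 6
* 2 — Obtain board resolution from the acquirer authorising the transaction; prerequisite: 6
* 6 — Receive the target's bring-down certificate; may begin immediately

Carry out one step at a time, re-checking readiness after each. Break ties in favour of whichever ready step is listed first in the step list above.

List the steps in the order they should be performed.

6 → 4 → 3 → 2 → 1 → 5

6 has no prerequisites → 6 first.
4 and 2 are both available; 4 is listed earlier → 4.
3 and 2 are both available; 3 is listed earlier → 3.
That leaves 2 as the only ready step → 2.
1 needed 2, now all done → 1.
5 needed 1, now all done → 5.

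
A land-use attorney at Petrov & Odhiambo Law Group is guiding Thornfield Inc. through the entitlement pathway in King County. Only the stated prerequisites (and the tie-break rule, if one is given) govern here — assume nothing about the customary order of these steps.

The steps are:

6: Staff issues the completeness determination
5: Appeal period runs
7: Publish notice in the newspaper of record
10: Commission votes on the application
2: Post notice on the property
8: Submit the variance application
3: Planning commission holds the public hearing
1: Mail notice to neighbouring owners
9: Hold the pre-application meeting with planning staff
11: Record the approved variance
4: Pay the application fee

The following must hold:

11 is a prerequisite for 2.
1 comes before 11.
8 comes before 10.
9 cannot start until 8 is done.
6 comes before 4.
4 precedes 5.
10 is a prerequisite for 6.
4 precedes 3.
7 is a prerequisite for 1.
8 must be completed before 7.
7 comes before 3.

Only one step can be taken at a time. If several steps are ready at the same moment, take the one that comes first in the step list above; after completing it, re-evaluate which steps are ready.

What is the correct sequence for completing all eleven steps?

8 → 7 → 10 → 6 → 1 → 9 → 11 → 2 → 4 → 5 → 3

8 is the only step with nothing outstanding, so it goes first.
7, 10 and 9 are all available; 7 is listed earlier → 7.
1 now also ready, so the ready set is {10, 1, 9}; 10 is listed earlier → 10.
6 now also ready, so the ready set is {6, 1, 9}; 6 is listed earlier → 6.
4 now also ready, so the ready set is {1, 9, 4}; 1 is listed earlier → 1.
Now 9, 11 and 4 have their prerequisites met. 9 is listed earlier, so 9 next.
Now 11 and 4 have their prerequisites met. 11 is listed earlier, so 11 next.
2 now also ready, so the ready set is {2, 4}; 2 is listed earlier → 2.
4 is the only step now ready → 4.
5 and 3 are both available; 5 is listed earlier → 5.
3 needed 7 and 4, now all done → 3.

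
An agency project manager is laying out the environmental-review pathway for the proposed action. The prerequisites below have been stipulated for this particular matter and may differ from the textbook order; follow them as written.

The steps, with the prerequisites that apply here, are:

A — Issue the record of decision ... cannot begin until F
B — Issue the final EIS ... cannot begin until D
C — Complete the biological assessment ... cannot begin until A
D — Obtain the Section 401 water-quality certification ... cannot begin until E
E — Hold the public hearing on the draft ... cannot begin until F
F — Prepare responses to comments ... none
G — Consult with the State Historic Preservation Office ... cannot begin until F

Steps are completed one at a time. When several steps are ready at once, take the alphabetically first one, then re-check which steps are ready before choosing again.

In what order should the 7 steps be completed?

F A C E D B G

F has no prerequisites → F first.
Now A, E and G have their prerequisites met. A has the earlier label, so A next.
C, E and G are all available; C has the earlier label → C.
E and G are both available; E has the earlier label → E.
Now D and G have their prerequisites met. D has the earlier label, so D next.
B now also ready, so the ready set is {B, G}; B has the earlier label → B.
G needed F, now all done → G.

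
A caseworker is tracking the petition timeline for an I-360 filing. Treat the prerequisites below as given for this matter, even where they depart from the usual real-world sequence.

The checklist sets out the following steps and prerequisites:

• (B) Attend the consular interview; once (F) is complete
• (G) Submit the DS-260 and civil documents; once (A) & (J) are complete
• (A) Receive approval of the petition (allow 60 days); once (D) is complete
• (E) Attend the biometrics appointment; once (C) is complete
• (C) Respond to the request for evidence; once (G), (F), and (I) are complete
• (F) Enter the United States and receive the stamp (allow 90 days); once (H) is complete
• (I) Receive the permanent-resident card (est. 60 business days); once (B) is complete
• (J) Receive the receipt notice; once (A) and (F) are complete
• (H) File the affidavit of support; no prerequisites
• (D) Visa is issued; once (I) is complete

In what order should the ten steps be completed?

(H) is the only step with nothing outstanding, so it goes first.
(F) needed (H), now all done → (F).
Next only (B) has its prerequisites met → (B).
Next only (I) has its prerequisites met → (I).
Next only (D) has its prerequisites met → (D).
(A) is the only step now ready → (A).
(J) needed (A) and (F), now all done → (J).
(G) is the only step now ready → (G).
(C) needed (G), (F) and (I), now all done → (C).
(E) is the only step now ready → (E).

(H), (F), (B), (I), (D), (A), (J), (G), (C), (E)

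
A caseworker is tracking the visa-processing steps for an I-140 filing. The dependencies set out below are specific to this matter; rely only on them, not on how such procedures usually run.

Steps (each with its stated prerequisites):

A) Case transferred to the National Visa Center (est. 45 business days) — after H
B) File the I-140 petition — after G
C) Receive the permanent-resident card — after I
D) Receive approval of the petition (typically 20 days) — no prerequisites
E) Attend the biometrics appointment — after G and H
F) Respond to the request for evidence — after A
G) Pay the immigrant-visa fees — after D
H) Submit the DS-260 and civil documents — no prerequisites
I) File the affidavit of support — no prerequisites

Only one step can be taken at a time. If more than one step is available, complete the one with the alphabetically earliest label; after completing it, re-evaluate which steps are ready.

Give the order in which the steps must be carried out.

D, G, B, H, A, E, F, I, C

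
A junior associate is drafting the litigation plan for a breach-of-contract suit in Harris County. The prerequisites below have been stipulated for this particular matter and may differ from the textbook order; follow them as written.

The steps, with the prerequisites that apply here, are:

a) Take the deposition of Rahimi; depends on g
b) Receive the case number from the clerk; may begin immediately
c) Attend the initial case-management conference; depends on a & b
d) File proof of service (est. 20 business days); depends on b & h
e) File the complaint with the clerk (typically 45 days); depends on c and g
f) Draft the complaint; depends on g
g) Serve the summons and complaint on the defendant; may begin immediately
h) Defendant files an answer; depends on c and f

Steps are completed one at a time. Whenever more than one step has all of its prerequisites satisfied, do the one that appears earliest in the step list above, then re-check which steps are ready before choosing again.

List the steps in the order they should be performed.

b, g, a, c, e, f, h, d

b and g have no prerequisites; b is listed earlier, so b is first.
That leaves g as the only ready step → g.
Ready: a and f. a is listed earlier → a.
Ready: c and f. c is listed earlier → c.
e now also ready, so the ready set is {e, f}; e is listed earlier → e.
That leaves f as the only ready step → f.
h is the only step now ready → h.
d needed b and h, now all done → d.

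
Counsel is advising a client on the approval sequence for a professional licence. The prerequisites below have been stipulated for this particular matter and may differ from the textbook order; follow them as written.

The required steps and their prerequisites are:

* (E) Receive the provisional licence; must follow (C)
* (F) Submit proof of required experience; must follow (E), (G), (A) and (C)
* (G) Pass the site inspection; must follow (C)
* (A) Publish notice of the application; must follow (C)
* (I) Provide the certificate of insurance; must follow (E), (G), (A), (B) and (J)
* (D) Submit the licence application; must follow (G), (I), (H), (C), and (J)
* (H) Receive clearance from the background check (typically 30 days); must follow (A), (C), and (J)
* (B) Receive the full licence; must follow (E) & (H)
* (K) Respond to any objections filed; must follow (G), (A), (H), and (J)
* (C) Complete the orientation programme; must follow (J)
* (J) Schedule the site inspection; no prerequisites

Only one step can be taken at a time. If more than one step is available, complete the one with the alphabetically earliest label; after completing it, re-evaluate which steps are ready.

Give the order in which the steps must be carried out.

(J) has no prerequisites → (J) first.
(C) needed (J), now all done → (C).
Ready: (A), (E) and (G). (A) has the earlier label → (A).
(H) now also ready, so the ready set is {(E), (G), (H)}; (E) has the earlier label → (E).
(G) and (H) are both available; (G) has the earlier label → (G).
Now (F) and (H) have their prerequisites met. (F) has the earlier label, so (F) next.
That leaves (H) as the only ready step → (H).
Now (B) and (K) have their prerequisites met. (B) has the earlier label, so (B) next.
Ready: (I) and (K). (I) has the earlier label → (I).
(D) and (K) are both available; (D) has the earlier label → (D).
(K) needed (A), (G), (H) and (J), now all done → (K).

(J) (C) (A) (E) (G) (F) (H) (B) (I) (D) (K)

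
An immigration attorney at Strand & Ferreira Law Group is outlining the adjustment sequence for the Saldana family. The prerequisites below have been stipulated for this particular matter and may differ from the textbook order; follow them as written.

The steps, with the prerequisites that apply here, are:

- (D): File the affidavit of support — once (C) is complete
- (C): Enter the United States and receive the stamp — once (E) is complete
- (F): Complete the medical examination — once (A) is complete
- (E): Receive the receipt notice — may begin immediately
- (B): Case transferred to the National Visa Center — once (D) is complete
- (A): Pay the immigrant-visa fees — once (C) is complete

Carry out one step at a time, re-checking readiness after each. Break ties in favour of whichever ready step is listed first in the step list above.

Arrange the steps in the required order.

(E) has no prerequisites → (E) first.
Next only (C) has its prerequisites met → (C).
(D) and (A) are both available; (D) is listed earlier → (D).
(B) now also ready, so the ready set is {(B), (A)}; (B) is listed earlier → (B).
That leaves (A) as the only ready step → (A).
(F) needed (A), now all done → (F).

(E) → (C) → (D) → (B) → (A) → (F)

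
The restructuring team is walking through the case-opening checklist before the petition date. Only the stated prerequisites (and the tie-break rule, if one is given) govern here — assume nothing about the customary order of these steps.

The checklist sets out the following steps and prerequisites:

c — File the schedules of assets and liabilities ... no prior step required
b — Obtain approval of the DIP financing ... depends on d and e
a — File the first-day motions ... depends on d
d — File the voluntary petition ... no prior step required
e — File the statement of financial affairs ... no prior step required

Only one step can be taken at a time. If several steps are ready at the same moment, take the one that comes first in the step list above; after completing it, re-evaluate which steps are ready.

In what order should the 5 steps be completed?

c, d and e have no prerequisites; c is listed earlier, so c is first.
d and e are both available; d is listed earlier → d.
a and e are both available; a is listed earlier → a.
Next only e has its prerequisites met → e.
Next only b has its prerequisites met → b.

c, d, a, e, b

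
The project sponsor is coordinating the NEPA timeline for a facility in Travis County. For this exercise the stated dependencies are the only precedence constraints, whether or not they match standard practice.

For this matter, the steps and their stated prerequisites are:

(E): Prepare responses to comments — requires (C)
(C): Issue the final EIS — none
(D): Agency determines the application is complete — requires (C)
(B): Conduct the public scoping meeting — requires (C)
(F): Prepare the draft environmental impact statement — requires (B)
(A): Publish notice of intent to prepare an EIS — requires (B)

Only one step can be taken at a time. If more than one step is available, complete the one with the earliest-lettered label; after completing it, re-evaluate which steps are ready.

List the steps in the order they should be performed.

(C), (B), (A), (D), (E), (F)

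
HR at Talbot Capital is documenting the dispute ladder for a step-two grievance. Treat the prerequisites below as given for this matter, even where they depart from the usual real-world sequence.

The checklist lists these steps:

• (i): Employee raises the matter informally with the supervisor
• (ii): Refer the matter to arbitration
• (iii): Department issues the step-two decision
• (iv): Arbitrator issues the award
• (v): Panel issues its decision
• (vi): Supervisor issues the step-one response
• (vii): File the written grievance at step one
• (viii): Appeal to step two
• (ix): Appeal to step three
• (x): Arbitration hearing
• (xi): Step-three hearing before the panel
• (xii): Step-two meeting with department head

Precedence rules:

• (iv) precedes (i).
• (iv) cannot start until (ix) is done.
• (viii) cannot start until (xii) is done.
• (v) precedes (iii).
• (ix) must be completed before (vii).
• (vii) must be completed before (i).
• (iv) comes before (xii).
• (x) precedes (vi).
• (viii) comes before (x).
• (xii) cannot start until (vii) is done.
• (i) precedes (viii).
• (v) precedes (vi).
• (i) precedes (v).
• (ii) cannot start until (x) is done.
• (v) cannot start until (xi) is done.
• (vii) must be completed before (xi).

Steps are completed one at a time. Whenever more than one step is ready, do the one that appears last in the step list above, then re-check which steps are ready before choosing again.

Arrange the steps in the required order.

(ix), (vii), (xi), (iv), (xii), (i), (viii), (x), (v), (vi), (iii), (ii)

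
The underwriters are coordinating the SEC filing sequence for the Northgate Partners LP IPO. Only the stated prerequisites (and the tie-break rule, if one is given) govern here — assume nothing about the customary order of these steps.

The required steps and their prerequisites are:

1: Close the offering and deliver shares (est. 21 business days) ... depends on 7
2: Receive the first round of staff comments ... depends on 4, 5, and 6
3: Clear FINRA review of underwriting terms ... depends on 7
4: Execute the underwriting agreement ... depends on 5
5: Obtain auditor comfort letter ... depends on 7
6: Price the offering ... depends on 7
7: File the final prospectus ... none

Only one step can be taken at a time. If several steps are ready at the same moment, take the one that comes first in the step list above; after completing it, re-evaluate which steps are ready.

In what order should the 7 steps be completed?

7 1 3 5 4 6 2

7 is the only step with nothing outstanding, so it goes first.
Ready: 1, 3, 5 and 6. 1 is listed earlier → 1.
3, 5 and 6 are all available; 3 is listed earlier → 3.
5 and 6 are both available; 5 is listed earlier → 5.
Ready: 4 and 6. 4 is listed earlier → 4.
6 needed 7, now all done → 6.
2 needed 4, 5 and 6, now all done → 2.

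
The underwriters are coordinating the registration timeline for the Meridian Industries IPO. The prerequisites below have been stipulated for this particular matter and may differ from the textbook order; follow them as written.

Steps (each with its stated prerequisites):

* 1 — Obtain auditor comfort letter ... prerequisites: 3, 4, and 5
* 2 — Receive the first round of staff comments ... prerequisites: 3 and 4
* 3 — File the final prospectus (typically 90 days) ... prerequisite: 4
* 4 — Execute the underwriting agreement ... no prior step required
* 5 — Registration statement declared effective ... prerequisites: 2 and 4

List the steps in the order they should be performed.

4 → 3 → 2 → 5 → 1

4 has no prerequisites → 4 first.
3 is the only step now ready → 3.
2 needed 3 and 4, now all done → 2.
Next only 5 has its prerequisites met → 5.
1 needed 3, 4 and 5, now all done → 1.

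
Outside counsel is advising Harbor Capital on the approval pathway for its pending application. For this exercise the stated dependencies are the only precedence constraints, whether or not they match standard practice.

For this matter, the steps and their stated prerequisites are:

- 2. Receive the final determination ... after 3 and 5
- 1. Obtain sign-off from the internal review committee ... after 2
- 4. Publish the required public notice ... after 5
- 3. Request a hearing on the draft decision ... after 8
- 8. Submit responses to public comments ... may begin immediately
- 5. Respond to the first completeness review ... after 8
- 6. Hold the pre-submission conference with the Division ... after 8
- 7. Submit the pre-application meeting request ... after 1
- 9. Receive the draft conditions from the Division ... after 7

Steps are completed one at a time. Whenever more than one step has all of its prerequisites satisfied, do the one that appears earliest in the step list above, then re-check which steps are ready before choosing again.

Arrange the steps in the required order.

8 3 5 2 1 4 6 7 9

8 is the only step with nothing outstanding, so it goes first.
Ready: 3, 5 and 6. 3 is listed earlier → 3.
5 and 6 are both available; 5 is listed earlier → 5.
Now 2, 4 and 6 have their prerequisites met. 2 is listed earlier, so 2 next.
1 now also ready, so the ready set is {1, 4, 6}; 1 is listed earlier → 1.
Now 4, 6 and 7 have their prerequisites met. 4 is listed earlier, so 4 next.
6 and 7 are both available; 6 is listed earlier → 6.
7 needed 1, now all done → 7.
Next only 9 has its prerequisites met → 9.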